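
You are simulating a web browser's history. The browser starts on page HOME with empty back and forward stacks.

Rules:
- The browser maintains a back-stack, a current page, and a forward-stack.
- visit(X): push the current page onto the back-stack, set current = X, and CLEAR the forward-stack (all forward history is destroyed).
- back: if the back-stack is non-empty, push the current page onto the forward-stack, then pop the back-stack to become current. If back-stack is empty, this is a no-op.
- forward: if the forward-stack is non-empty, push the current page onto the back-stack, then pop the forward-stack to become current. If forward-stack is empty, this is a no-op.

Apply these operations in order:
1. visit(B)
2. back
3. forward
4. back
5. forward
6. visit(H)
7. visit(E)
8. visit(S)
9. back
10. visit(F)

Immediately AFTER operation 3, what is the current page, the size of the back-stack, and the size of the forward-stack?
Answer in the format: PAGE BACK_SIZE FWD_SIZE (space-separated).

After 1 (visit(B)): cur=B back=1 fwd=0
After 2 (back): cur=HOME back=0 fwd=1
After 3 (forward): cur=B back=1 fwd=0

B 1 0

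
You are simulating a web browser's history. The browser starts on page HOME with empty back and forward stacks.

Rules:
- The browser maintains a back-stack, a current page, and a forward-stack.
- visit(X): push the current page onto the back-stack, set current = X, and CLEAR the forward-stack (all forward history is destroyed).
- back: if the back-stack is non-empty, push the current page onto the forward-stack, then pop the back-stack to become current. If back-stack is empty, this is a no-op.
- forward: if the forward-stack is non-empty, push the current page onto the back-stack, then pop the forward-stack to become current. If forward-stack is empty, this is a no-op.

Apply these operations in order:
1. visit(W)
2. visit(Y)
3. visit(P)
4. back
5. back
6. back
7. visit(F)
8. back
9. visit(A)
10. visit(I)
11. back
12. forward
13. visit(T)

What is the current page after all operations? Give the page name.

After 1 (visit(W)): cur=W back=1 fwd=0
After 2 (visit(Y)): cur=Y back=2 fwd=0
After 3 (visit(P)): cur=P back=3 fwd=0
After 4 (back): cur=Y back=2 fwd=1
After 5 (back): cur=W back=1 fwd=2
After 6 (back): cur=HOME back=0 fwd=3
After 7 (visit(F)): cur=F back=1 fwd=0
After 8 (back): cur=HOME back=0 fwd=1
After 9 (visit(A)): cur=A back=1 fwd=0
After 10 (visit(I)): cur=I back=2 fwd=0
After 11 (back): cur=A back=1 fwd=1
After 12 (forward): cur=I back=2 fwd=0
After 13 (visit(T)): cur=T back=3 fwd=0

Answer: T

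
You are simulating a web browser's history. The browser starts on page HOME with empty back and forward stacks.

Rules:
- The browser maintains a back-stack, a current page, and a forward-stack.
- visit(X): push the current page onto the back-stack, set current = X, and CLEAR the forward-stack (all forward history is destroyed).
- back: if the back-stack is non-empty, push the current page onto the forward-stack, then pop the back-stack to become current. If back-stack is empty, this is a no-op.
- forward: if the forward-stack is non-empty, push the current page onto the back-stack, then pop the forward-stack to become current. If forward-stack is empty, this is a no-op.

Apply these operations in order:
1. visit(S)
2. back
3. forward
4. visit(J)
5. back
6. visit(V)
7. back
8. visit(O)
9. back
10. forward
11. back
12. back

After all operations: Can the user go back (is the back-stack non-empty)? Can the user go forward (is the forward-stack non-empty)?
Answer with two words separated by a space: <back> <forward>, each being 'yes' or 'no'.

Answer: no yes

Derivation:
After 1 (visit(S)): cur=S back=1 fwd=0
After 2 (back): cur=HOME back=0 fwd=1
After 3 (forward): cur=S back=1 fwd=0
After 4 (visit(J)): cur=J back=2 fwd=0
After 5 (back): cur=S back=1 fwd=1
After 6 (visit(V)): cur=V back=2 fwd=0
After 7 (back): cur=S back=1 fwd=1
After 8 (visit(O)): cur=O back=2 fwd=0
After 9 (back): cur=S back=1 fwd=1
After 10 (forward): cur=O back=2 fwd=0
After 11 (back): cur=S back=1 fwd=1
After 12 (back): cur=HOME back=0 fwd=2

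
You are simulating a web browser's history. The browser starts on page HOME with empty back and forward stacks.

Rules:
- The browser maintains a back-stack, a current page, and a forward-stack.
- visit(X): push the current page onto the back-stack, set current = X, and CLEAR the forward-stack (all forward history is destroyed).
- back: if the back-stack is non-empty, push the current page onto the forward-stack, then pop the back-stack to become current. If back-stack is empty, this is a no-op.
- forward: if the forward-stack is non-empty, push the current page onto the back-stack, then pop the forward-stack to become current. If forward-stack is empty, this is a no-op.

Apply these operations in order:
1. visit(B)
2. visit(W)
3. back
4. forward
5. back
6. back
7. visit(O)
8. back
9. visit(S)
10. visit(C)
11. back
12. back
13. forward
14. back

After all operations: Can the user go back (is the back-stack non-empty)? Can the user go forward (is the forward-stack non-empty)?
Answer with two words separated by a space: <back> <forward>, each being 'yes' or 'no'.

After 1 (visit(B)): cur=B back=1 fwd=0
After 2 (visit(W)): cur=W back=2 fwd=0
After 3 (back): cur=B back=1 fwd=1
After 4 (forward): cur=W back=2 fwd=0
After 5 (back): cur=B back=1 fwd=1
After 6 (back): cur=HOME back=0 fwd=2
After 7 (visit(O)): cur=O back=1 fwd=0
After 8 (back): cur=HOME back=0 fwd=1
After 9 (visit(S)): cur=S back=1 fwd=0
After 10 (visit(C)): cur=C back=2 fwd=0
After 11 (back): cur=S back=1 fwd=1
After 12 (back): cur=HOME back=0 fwd=2
After 13 (forward): cur=S back=1 fwd=1
After 14 (back): cur=HOME back=0 fwd=2

Answer: no yes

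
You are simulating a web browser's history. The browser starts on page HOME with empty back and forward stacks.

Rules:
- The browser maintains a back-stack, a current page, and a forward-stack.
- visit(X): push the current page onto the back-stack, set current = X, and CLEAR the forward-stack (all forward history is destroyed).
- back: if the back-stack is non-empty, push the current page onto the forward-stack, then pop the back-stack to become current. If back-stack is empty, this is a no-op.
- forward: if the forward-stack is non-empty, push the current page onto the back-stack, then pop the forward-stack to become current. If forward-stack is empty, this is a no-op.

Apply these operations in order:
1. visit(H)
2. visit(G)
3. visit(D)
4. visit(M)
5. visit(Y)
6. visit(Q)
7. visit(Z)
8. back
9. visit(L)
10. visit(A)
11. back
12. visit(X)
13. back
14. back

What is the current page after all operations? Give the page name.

Answer: Q

Derivation:
After 1 (visit(H)): cur=H back=1 fwd=0
After 2 (visit(G)): cur=G back=2 fwd=0
After 3 (visit(D)): cur=D back=3 fwd=0
After 4 (visit(M)): cur=M back=4 fwd=0
After 5 (visit(Y)): cur=Y back=5 fwd=0
After 6 (visit(Q)): cur=Q back=6 fwd=0
After 7 (visit(Z)): cur=Z back=7 fwd=0
After 8 (back): cur=Q back=6 fwd=1
After 9 (visit(L)): cur=L back=7 fwd=0
After 10 (visit(A)): cur=A back=8 fwd=0
After 11 (back): cur=L back=7 fwd=1
After 12 (visit(X)): cur=X back=8 fwd=0
After 13 (back): cur=L back=7 fwd=1
After 14 (back): cur=Q back=6 fwd=2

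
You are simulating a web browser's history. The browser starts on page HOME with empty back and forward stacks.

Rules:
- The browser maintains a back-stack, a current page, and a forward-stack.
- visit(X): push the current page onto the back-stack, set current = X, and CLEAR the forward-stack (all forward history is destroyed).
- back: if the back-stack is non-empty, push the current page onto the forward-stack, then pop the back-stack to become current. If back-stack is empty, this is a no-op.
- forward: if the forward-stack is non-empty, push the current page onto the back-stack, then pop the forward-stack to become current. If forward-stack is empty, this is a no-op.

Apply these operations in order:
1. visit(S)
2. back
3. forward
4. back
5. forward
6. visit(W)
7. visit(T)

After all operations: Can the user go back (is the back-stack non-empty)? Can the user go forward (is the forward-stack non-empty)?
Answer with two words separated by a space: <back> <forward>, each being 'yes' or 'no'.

Answer: yes no

Derivation:
After 1 (visit(S)): cur=S back=1 fwd=0
After 2 (back): cur=HOME back=0 fwd=1
After 3 (forward): cur=S back=1 fwd=0
After 4 (back): cur=HOME back=0 fwd=1
After 5 (forward): cur=S back=1 fwd=0
After 6 (visit(W)): cur=W back=2 fwd=0
After 7 (visit(T)): cur=T back=3 fwd=0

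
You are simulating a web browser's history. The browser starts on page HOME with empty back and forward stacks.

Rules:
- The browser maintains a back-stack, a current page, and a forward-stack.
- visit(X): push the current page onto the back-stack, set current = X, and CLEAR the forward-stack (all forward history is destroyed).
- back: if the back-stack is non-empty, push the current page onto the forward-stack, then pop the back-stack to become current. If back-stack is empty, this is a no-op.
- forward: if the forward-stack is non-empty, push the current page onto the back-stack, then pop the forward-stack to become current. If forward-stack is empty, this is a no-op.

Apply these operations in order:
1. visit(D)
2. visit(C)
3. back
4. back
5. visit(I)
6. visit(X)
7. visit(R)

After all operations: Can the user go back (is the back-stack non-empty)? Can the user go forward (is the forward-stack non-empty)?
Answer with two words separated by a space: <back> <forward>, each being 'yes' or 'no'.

After 1 (visit(D)): cur=D back=1 fwd=0
After 2 (visit(C)): cur=C back=2 fwd=0
After 3 (back): cur=D back=1 fwd=1
After 4 (back): cur=HOME back=0 fwd=2
After 5 (visit(I)): cur=I back=1 fwd=0
After 6 (visit(X)): cur=X back=2 fwd=0
After 7 (visit(R)): cur=R back=3 fwd=0

Answer: yes no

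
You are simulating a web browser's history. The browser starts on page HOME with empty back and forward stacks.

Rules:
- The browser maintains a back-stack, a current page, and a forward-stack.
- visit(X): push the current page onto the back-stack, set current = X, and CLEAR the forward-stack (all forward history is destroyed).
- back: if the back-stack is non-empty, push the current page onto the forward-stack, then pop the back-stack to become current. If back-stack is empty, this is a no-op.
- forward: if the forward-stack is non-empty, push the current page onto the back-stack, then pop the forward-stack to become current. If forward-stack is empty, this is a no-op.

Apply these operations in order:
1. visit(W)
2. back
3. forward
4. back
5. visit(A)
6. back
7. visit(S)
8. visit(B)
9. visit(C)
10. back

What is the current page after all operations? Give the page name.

Answer: B

Derivation:
After 1 (visit(W)): cur=W back=1 fwd=0
After 2 (back): cur=HOME back=0 fwd=1
After 3 (forward): cur=W back=1 fwd=0
After 4 (back): cur=HOME back=0 fwd=1
After 5 (visit(A)): cur=A back=1 fwd=0
After 6 (back): cur=HOME back=0 fwd=1
After 7 (visit(S)): cur=S back=1 fwd=0
After 8 (visit(B)): cur=B back=2 fwd=0
After 9 (visit(C)): cur=C back=3 fwd=0
After 10 (back): cur=B back=2 fwd=1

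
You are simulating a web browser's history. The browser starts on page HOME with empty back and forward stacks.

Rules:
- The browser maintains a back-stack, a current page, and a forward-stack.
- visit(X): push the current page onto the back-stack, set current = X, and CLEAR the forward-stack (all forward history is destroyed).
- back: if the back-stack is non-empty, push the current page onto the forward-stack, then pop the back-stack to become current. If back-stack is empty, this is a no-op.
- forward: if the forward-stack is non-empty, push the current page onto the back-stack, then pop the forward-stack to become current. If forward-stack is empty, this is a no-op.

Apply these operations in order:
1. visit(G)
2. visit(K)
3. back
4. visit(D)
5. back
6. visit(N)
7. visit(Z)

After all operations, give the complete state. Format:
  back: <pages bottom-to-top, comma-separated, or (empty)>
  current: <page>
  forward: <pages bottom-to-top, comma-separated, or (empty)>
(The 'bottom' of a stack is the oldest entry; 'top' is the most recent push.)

Answer: back: HOME,G,N
current: Z
forward: (empty)

Derivation:
After 1 (visit(G)): cur=G back=1 fwd=0
After 2 (visit(K)): cur=K back=2 fwd=0
After 3 (back): cur=G back=1 fwd=1
After 4 (visit(D)): cur=D back=2 fwd=0
After 5 (back): cur=G back=1 fwd=1
After 6 (visit(N)): cur=N back=2 fwd=0
After 7 (visit(Z)): cur=Z back=3 fwd=0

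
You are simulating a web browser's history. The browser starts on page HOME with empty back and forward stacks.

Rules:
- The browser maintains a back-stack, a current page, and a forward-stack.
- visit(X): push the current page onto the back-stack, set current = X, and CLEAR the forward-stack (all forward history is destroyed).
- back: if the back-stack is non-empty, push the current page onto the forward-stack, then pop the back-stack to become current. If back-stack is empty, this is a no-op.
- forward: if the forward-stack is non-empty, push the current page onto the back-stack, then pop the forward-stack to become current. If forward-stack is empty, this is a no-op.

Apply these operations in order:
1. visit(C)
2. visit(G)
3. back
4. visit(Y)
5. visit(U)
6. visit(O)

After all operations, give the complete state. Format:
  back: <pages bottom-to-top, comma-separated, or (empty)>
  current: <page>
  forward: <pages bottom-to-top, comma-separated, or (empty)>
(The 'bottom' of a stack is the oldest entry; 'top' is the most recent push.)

Answer: back: HOME,C,Y,U
current: O
forward: (empty)

Derivation:
After 1 (visit(C)): cur=C back=1 fwd=0
After 2 (visit(G)): cur=G back=2 fwd=0
After 3 (back): cur=C back=1 fwd=1
After 4 (visit(Y)): cur=Y back=2 fwd=0
After 5 (visit(U)): cur=U back=3 fwd=0
After 6 (visit(O)): cur=O back=4 fwd=0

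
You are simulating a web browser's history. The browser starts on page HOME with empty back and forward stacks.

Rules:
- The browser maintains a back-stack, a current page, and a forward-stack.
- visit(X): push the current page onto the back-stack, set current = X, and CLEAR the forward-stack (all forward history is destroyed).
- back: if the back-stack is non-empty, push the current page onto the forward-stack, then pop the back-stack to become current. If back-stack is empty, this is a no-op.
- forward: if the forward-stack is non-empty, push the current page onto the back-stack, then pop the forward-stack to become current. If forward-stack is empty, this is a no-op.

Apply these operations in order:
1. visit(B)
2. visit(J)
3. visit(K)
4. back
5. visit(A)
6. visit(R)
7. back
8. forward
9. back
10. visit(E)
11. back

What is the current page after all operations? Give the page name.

After 1 (visit(B)): cur=B back=1 fwd=0
After 2 (visit(J)): cur=J back=2 fwd=0
After 3 (visit(K)): cur=K back=3 fwd=0
After 4 (back): cur=J back=2 fwd=1
After 5 (visit(A)): cur=A back=3 fwd=0
After 6 (visit(R)): cur=R back=4 fwd=0
After 7 (back): cur=A back=3 fwd=1
After 8 (forward): cur=R back=4 fwd=0
After 9 (back): cur=A back=3 fwd=1
After 10 (visit(E)): cur=E back=4 fwd=0
After 11 (back): cur=A back=3 fwd=1

Answer: A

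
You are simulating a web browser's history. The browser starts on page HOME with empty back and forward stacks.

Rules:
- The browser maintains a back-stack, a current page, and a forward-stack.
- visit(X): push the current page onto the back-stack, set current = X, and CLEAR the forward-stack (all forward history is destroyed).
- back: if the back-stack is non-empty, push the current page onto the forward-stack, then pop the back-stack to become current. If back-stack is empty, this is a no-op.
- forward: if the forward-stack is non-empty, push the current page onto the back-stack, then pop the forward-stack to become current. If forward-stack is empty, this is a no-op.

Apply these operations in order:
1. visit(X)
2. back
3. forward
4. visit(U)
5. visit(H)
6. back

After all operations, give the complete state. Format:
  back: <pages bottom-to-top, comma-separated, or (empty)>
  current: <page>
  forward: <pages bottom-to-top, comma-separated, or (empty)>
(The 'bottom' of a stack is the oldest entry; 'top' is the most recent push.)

After 1 (visit(X)): cur=X back=1 fwd=0
After 2 (back): cur=HOME back=0 fwd=1
After 3 (forward): cur=X back=1 fwd=0
After 4 (visit(U)): cur=U back=2 fwd=0
After 5 (visit(H)): cur=H back=3 fwd=0
After 6 (back): cur=U back=2 fwd=1

Answer: back: HOME,X
current: U
forward: H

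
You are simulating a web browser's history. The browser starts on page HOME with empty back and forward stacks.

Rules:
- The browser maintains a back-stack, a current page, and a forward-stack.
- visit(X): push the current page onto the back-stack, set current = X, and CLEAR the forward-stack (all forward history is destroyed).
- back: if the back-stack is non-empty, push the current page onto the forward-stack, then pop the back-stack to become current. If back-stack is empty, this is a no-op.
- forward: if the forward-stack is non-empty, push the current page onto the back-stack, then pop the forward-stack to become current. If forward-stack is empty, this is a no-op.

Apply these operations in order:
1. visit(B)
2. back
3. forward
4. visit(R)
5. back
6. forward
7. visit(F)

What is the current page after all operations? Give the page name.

Answer: F

Derivation:
After 1 (visit(B)): cur=B back=1 fwd=0
After 2 (back): cur=HOME back=0 fwd=1
After 3 (forward): cur=B back=1 fwd=0
After 4 (visit(R)): cur=R back=2 fwd=0
After 5 (back): cur=B back=1 fwd=1
After 6 (forward): cur=R back=2 fwd=0
After 7 (visit(F)): cur=F back=3 fwd=0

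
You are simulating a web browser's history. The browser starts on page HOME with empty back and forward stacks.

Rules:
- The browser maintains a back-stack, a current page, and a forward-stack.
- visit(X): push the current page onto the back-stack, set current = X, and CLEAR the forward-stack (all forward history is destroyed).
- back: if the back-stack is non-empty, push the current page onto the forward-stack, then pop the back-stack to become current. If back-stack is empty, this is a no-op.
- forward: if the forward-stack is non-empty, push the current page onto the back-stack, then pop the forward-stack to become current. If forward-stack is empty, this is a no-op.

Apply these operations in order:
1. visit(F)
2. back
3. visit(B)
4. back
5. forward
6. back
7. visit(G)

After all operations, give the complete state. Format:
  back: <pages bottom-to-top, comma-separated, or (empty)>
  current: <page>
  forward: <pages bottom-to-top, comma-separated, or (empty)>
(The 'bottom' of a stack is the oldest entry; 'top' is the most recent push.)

Answer: back: HOME
current: G
forward: (empty)

Derivation:
After 1 (visit(F)): cur=F back=1 fwd=0
After 2 (back): cur=HOME back=0 fwd=1
After 3 (visit(B)): cur=B back=1 fwd=0
After 4 (back): cur=HOME back=0 fwd=1
After 5 (forward): cur=B back=1 fwd=0
After 6 (back): cur=HOME back=0 fwd=1
After 7 (visit(G)): cur=G back=1 fwd=0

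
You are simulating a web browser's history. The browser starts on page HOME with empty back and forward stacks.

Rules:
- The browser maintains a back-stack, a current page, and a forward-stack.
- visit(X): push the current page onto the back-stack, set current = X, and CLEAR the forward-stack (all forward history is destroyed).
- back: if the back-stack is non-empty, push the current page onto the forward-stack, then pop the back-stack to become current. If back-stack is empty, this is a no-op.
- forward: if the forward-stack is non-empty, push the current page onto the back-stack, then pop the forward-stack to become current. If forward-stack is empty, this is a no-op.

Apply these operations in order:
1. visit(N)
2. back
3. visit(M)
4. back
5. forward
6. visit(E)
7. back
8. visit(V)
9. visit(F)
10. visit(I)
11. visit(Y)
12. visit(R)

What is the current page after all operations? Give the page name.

After 1 (visit(N)): cur=N back=1 fwd=0
After 2 (back): cur=HOME back=0 fwd=1
After 3 (visit(M)): cur=M back=1 fwd=0
After 4 (back): cur=HOME back=0 fwd=1
After 5 (forward): cur=M back=1 fwd=0
After 6 (visit(E)): cur=E back=2 fwd=0
After 7 (back): cur=M back=1 fwd=1
After 8 (visit(V)): cur=V back=2 fwd=0
After 9 (visit(F)): cur=F back=3 fwd=0
After 10 (visit(I)): cur=I back=4 fwd=0
After 11 (visit(Y)): cur=Y back=5 fwd=0
After 12 (visit(R)): cur=R back=6 fwd=0

Answer: R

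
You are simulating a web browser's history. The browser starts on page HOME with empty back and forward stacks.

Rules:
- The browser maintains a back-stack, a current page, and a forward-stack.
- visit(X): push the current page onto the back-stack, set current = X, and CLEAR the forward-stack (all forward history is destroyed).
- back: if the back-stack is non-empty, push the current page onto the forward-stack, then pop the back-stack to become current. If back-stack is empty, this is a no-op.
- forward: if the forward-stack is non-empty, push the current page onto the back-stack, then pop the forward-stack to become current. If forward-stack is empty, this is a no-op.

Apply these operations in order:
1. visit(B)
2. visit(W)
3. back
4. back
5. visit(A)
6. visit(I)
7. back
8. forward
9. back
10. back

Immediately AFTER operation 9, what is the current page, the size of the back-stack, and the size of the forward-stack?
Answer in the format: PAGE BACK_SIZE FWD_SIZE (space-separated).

After 1 (visit(B)): cur=B back=1 fwd=0
After 2 (visit(W)): cur=W back=2 fwd=0
After 3 (back): cur=B back=1 fwd=1
After 4 (back): cur=HOME back=0 fwd=2
After 5 (visit(A)): cur=A back=1 fwd=0
After 6 (visit(I)): cur=I back=2 fwd=0
After 7 (back): cur=A back=1 fwd=1
After 8 (forward): cur=I back=2 fwd=0
After 9 (back): cur=A back=1 fwd=1

A 1 1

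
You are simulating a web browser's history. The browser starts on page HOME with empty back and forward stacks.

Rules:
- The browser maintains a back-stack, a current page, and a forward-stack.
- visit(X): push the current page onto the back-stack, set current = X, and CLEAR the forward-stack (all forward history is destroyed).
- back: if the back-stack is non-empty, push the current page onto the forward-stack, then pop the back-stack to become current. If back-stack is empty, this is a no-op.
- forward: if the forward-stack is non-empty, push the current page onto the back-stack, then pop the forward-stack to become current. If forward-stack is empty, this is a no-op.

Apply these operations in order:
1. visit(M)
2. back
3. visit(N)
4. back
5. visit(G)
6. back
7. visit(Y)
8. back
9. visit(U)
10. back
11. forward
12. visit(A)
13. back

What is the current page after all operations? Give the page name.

Answer: U

Derivation:
After 1 (visit(M)): cur=M back=1 fwd=0
After 2 (back): cur=HOME back=0 fwd=1
After 3 (visit(N)): cur=N back=1 fwd=0
After 4 (back): cur=HOME back=0 fwd=1
After 5 (visit(G)): cur=G back=1 fwd=0
After 6 (back): cur=HOME back=0 fwd=1
After 7 (visit(Y)): cur=Y back=1 fwd=0
After 8 (back): cur=HOME back=0 fwd=1
After 9 (visit(U)): cur=U back=1 fwd=0
After 10 (back): cur=HOME back=0 fwd=1
After 11 (forward): cur=U back=1 fwd=0
After 12 (visit(A)): cur=A back=2 fwd=0
After 13 (back): cur=U back=1 fwd=1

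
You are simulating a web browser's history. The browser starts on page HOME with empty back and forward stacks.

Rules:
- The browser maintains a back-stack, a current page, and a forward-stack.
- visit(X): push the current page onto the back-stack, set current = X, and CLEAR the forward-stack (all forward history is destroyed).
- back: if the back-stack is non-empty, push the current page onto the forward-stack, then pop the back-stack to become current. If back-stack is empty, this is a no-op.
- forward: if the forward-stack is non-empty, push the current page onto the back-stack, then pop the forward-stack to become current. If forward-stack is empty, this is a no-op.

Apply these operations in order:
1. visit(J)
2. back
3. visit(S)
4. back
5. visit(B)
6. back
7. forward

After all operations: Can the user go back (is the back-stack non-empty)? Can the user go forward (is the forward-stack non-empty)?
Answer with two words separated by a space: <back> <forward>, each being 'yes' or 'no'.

Answer: yes no

Derivation:
After 1 (visit(J)): cur=J back=1 fwd=0
After 2 (back): cur=HOME back=0 fwd=1
After 3 (visit(S)): cur=S back=1 fwd=0
After 4 (back): cur=HOME back=0 fwd=1
After 5 (visit(B)): cur=B back=1 fwd=0
After 6 (back): cur=HOME back=0 fwd=1
After 7 (forward): cur=B back=1 fwd=0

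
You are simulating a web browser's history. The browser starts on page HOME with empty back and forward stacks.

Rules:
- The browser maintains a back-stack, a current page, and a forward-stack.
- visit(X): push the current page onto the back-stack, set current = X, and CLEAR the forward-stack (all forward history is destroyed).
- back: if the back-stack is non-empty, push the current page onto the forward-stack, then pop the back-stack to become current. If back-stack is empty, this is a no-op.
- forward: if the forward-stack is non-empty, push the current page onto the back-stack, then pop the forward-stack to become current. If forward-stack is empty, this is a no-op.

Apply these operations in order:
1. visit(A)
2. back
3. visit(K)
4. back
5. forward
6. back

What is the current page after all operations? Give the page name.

Answer: HOME

Derivation:
After 1 (visit(A)): cur=A back=1 fwd=0
After 2 (back): cur=HOME back=0 fwd=1
After 3 (visit(K)): cur=K back=1 fwd=0
After 4 (back): cur=HOME back=0 fwd=1
After 5 (forward): cur=K back=1 fwd=0
After 6 (back): cur=HOME back=0 fwd=1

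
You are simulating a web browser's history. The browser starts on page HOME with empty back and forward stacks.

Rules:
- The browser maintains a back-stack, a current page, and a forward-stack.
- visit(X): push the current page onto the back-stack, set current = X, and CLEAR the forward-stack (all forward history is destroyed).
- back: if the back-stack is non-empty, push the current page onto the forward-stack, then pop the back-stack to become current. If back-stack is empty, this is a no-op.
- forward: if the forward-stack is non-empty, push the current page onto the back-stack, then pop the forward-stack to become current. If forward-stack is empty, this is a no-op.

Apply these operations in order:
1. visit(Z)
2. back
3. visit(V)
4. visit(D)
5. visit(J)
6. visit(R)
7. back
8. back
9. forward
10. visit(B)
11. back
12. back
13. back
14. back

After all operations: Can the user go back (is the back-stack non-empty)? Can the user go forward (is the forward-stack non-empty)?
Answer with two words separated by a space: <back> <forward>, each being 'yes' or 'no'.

After 1 (visit(Z)): cur=Z back=1 fwd=0
After 2 (back): cur=HOME back=0 fwd=1
After 3 (visit(V)): cur=V back=1 fwd=0
After 4 (visit(D)): cur=D back=2 fwd=0
After 5 (visit(J)): cur=J back=3 fwd=0
After 6 (visit(R)): cur=R back=4 fwd=0
After 7 (back): cur=J back=3 fwd=1
After 8 (back): cur=D back=2 fwd=2
After 9 (forward): cur=J back=3 fwd=1
After 10 (visit(B)): cur=B back=4 fwd=0
After 11 (back): cur=J back=3 fwd=1
After 12 (back): cur=D back=2 fwd=2
After 13 (back): cur=V back=1 fwd=3
After 14 (back): cur=HOME back=0 fwd=4

Answer: no yes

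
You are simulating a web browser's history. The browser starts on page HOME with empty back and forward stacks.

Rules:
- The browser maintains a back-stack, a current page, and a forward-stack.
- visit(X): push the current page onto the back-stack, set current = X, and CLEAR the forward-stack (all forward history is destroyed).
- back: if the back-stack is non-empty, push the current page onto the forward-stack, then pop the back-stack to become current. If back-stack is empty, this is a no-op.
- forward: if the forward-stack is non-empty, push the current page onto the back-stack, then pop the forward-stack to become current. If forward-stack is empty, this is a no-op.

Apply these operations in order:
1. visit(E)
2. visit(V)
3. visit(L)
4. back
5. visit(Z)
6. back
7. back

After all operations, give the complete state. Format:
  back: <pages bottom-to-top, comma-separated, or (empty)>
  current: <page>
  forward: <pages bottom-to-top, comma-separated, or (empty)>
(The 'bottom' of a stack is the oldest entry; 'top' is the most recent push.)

After 1 (visit(E)): cur=E back=1 fwd=0
After 2 (visit(V)): cur=V back=2 fwd=0
After 3 (visit(L)): cur=L back=3 fwd=0
After 4 (back): cur=V back=2 fwd=1
After 5 (visit(Z)): cur=Z back=3 fwd=0
After 6 (back): cur=V back=2 fwd=1
After 7 (back): cur=E back=1 fwd=2

Answer: back: HOME
current: E
forward: Z,V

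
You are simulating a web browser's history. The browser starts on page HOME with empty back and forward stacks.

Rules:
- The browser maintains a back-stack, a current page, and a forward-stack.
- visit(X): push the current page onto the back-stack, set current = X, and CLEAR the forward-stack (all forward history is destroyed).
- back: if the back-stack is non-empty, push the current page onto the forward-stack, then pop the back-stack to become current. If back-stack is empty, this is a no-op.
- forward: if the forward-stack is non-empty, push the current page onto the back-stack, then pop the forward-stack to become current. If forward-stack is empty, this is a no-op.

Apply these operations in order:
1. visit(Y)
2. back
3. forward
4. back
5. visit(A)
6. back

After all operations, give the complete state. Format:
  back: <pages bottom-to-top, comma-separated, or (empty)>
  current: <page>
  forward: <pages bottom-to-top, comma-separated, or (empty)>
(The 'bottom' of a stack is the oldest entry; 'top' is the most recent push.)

Answer: back: (empty)
current: HOME
forward: A

Derivation:
After 1 (visit(Y)): cur=Y back=1 fwd=0
After 2 (back): cur=HOME back=0 fwd=1
After 3 (forward): cur=Y back=1 fwd=0
After 4 (back): cur=HOME back=0 fwd=1
After 5 (visit(A)): cur=A back=1 fwd=0
After 6 (back): cur=HOME back=0 fwd=1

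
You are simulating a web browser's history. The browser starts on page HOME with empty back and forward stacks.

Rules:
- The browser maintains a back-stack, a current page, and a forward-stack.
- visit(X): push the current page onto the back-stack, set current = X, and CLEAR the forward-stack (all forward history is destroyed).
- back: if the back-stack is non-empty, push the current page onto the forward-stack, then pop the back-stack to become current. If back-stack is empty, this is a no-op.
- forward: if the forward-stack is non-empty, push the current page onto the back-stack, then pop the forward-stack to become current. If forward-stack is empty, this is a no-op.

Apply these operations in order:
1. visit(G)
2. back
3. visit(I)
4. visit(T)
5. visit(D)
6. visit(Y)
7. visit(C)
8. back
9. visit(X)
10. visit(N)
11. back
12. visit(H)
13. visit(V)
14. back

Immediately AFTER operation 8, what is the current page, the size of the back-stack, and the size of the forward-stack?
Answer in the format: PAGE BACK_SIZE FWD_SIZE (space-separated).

After 1 (visit(G)): cur=G back=1 fwd=0
After 2 (back): cur=HOME back=0 fwd=1
After 3 (visit(I)): cur=I back=1 fwd=0
After 4 (visit(T)): cur=T back=2 fwd=0
After 5 (visit(D)): cur=D back=3 fwd=0
After 6 (visit(Y)): cur=Y back=4 fwd=0
After 7 (visit(C)): cur=C back=5 fwd=0
After 8 (back): cur=Y back=4 fwd=1

Y 4 1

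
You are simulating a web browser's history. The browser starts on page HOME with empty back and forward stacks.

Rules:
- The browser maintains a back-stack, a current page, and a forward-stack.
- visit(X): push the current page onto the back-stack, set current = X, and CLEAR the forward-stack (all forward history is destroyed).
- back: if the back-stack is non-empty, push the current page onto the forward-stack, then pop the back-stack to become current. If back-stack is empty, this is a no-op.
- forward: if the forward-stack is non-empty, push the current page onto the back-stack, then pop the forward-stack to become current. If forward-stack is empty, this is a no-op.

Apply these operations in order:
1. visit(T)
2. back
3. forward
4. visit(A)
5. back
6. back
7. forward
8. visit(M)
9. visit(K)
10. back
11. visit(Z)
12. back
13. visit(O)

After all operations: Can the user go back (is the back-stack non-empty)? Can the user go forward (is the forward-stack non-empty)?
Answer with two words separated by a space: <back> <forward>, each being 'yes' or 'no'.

Answer: yes no

Derivation:
After 1 (visit(T)): cur=T back=1 fwd=0
After 2 (back): cur=HOME back=0 fwd=1
After 3 (forward): cur=T back=1 fwd=0
After 4 (visit(A)): cur=A back=2 fwd=0
After 5 (back): cur=T back=1 fwd=1
After 6 (back): cur=HOME back=0 fwd=2
After 7 (forward): cur=T back=1 fwd=1
After 8 (visit(M)): cur=M back=2 fwd=0
After 9 (visit(K)): cur=K back=3 fwd=0
After 10 (back): cur=M back=2 fwd=1
After 11 (visit(Z)): cur=Z back=3 fwd=0
After 12 (back): cur=M back=2 fwd=1
After 13 (visit(O)): cur=O back=3 fwd=0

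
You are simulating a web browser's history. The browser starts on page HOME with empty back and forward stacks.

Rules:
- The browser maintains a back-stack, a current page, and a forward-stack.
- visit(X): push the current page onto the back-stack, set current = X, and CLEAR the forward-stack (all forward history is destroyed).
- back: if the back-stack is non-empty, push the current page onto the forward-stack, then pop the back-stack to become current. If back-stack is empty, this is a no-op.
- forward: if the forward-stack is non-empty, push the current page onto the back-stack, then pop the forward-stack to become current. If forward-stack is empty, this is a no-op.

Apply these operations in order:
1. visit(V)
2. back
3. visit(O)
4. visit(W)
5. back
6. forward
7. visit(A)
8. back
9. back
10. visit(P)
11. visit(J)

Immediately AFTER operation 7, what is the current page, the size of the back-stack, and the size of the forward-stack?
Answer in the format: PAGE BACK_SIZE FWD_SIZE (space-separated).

After 1 (visit(V)): cur=V back=1 fwd=0
After 2 (back): cur=HOME back=0 fwd=1
After 3 (visit(O)): cur=O back=1 fwd=0
After 4 (visit(W)): cur=W back=2 fwd=0
After 5 (back): cur=O back=1 fwd=1
After 6 (forward): cur=W back=2 fwd=0
After 7 (visit(A)): cur=A back=3 fwd=0

A 3 0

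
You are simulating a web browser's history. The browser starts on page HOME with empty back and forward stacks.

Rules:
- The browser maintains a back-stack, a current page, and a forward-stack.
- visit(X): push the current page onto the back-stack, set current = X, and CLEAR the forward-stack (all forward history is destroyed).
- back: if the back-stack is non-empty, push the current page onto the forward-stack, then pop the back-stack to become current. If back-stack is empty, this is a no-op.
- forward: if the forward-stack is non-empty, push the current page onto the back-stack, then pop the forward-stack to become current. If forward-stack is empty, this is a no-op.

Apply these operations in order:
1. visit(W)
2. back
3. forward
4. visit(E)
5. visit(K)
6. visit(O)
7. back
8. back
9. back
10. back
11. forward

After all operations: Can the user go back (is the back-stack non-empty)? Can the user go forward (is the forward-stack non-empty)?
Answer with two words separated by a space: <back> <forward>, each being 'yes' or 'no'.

After 1 (visit(W)): cur=W back=1 fwd=0
After 2 (back): cur=HOME back=0 fwd=1
After 3 (forward): cur=W back=1 fwd=0
After 4 (visit(E)): cur=E back=2 fwd=0
After 5 (visit(K)): cur=K back=3 fwd=0
After 6 (visit(O)): cur=O back=4 fwd=0
After 7 (back): cur=K back=3 fwd=1
After 8 (back): cur=E back=2 fwd=2
After 9 (back): cur=W back=1 fwd=3
After 10 (back): cur=HOME back=0 fwd=4
After 11 (forward): cur=W back=1 fwd=3

Answer: yes yes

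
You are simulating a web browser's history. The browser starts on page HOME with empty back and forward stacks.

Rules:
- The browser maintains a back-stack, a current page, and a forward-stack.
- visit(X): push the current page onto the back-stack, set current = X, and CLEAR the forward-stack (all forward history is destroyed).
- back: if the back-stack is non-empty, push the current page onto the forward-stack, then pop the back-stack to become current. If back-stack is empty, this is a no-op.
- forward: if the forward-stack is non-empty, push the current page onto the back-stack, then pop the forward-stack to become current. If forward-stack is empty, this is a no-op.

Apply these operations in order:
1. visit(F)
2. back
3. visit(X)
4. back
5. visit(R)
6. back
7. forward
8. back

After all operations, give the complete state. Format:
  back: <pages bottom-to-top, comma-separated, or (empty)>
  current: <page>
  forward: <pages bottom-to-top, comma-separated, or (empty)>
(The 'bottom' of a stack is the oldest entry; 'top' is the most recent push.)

Answer: back: (empty)
current: HOME
forward: R

Derivation:
After 1 (visit(F)): cur=F back=1 fwd=0
After 2 (back): cur=HOME back=0 fwd=1
After 3 (visit(X)): cur=X back=1 fwd=0
After 4 (back): cur=HOME back=0 fwd=1
After 5 (visit(R)): cur=R back=1 fwd=0
After 6 (back): cur=HOME back=0 fwd=1
After 7 (forward): cur=R back=1 fwd=0
After 8 (back): cur=HOME back=0 fwd=1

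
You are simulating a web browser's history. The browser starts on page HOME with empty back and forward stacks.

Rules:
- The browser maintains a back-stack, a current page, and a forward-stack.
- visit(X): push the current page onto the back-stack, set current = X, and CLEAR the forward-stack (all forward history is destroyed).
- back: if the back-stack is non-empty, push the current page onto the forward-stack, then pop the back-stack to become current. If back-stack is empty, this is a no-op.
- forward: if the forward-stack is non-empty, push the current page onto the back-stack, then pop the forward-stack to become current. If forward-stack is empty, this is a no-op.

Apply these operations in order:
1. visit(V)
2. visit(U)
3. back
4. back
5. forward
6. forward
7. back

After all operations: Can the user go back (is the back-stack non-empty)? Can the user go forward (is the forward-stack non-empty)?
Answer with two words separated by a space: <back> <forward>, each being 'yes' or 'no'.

After 1 (visit(V)): cur=V back=1 fwd=0
After 2 (visit(U)): cur=U back=2 fwd=0
After 3 (back): cur=V back=1 fwd=1
After 4 (back): cur=HOME back=0 fwd=2
After 5 (forward): cur=V back=1 fwd=1
After 6 (forward): cur=U back=2 fwd=0
After 7 (back): cur=V back=1 fwd=1

Answer: yes yes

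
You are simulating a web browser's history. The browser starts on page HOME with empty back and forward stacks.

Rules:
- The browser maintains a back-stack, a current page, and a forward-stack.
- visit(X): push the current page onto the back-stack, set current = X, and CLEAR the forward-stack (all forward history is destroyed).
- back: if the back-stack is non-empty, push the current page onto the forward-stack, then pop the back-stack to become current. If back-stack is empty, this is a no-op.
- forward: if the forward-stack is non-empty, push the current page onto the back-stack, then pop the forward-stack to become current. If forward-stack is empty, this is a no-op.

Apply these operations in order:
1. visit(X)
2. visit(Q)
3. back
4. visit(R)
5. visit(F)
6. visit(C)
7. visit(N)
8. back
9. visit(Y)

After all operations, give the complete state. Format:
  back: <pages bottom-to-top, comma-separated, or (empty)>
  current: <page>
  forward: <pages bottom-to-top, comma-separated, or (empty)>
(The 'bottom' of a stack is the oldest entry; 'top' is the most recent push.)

After 1 (visit(X)): cur=X back=1 fwd=0
After 2 (visit(Q)): cur=Q back=2 fwd=0
After 3 (back): cur=X back=1 fwd=1
After 4 (visit(R)): cur=R back=2 fwd=0
After 5 (visit(F)): cur=F back=3 fwd=0
After 6 (visit(C)): cur=C back=4 fwd=0
After 7 (visit(N)): cur=N back=5 fwd=0
After 8 (back): cur=C back=4 fwd=1
After 9 (visit(Y)): cur=Y back=5 fwd=0

Answer: back: HOME,X,R,F,C
current: Y
forward: (empty)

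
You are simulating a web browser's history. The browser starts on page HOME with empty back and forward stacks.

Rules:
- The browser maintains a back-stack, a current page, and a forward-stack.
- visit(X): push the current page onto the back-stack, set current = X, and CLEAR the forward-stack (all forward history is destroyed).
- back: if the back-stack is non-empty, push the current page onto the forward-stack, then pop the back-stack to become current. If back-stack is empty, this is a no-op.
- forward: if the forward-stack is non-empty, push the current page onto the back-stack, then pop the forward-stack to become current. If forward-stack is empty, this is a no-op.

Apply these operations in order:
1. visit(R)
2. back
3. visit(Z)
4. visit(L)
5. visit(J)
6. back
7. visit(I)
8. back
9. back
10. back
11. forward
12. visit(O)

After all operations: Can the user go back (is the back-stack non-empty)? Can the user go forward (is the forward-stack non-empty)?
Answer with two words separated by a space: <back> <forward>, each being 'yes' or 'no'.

Answer: yes no

Derivation:
After 1 (visit(R)): cur=R back=1 fwd=0
After 2 (back): cur=HOME back=0 fwd=1
After 3 (visit(Z)): cur=Z back=1 fwd=0
After 4 (visit(L)): cur=L back=2 fwd=0
After 5 (visit(J)): cur=J back=3 fwd=0
After 6 (back): cur=L back=2 fwd=1
After 7 (visit(I)): cur=I back=3 fwd=0
After 8 (back): cur=L back=2 fwd=1
After 9 (back): cur=Z back=1 fwd=2
After 10 (back): cur=HOME back=0 fwd=3
After 11 (forward): cur=Z back=1 fwd=2
After 12 (visit(O)): cur=O back=2 fwd=0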